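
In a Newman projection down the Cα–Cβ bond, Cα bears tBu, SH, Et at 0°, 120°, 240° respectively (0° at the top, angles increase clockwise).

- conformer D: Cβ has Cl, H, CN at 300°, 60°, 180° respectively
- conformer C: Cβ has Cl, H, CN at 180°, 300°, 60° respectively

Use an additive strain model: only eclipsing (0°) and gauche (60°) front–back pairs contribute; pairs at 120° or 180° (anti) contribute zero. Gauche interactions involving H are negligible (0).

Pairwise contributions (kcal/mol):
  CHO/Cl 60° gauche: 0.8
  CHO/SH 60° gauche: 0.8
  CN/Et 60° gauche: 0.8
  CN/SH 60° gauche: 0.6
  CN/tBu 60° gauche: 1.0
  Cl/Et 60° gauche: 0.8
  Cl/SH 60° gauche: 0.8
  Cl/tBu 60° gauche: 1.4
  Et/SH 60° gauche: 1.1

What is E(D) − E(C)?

D (staggered): tBu–Cl gauche, SH–CN gauche, Et–Cl gauche, Et–CN gauche; 1.4 + 0.6 + 0.8 + 0.8 = 3.6 kcal/mol.
C (staggered): tBu–CN gauche, SH–Cl gauche, SH–CN gauche, Et–Cl gauche; 1.0 + 0.8 + 0.6 + 0.8 = 3.2 kcal/mol.
E(D) − E(C) = 3.6 − 3.2 = +0.4 kcal/mol.

+0.4 kcal/mol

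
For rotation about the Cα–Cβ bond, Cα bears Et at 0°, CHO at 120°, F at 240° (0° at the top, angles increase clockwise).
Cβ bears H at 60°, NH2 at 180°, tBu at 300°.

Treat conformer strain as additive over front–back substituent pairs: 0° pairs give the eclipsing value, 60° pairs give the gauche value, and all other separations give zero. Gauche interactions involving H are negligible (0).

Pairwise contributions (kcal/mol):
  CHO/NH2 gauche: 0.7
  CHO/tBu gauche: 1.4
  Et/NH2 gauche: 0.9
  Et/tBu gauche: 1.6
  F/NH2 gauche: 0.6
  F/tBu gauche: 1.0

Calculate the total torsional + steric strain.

This conformer (staggered): Et–tBu gauche, CHO–NH2 gauche, F–NH2 gauche, F–tBu gauche; 1.6 + 0.7 + 0.6 + 1.0 = 3.9 kcal/mol.

3.9 kcal/mol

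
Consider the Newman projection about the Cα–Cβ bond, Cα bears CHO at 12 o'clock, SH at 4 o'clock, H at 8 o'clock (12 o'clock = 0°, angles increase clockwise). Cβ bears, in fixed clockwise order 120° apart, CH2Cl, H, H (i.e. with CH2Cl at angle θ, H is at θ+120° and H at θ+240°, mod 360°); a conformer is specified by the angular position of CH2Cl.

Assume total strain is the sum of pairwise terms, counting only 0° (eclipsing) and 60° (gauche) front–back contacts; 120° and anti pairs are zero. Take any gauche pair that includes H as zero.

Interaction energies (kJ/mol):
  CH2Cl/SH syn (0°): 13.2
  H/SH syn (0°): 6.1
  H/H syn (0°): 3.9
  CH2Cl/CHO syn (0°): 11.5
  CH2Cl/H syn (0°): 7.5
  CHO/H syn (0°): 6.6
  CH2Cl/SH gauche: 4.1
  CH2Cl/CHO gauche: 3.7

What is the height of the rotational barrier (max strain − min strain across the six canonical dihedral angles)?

CH2Cl at 0° (eclipsed): CHO(0°)/CH2Cl(0°) eclipsed 11.5; SH(120°)/H(120°) eclipsed 6.1; H(240°)/H(240°) eclipsed 3.9 → 21.5 kJ/mol.
CH2Cl at 60° (staggered): CHO(0°)/CH2Cl(60°) gauche 3.7; SH(120°)/CH2Cl(60°) gauche 4.1 → 7.8 kJ/mol.
CH2Cl at 120° (eclipsed): CHO(0°)/H(0°) eclipsed 6.6; SH(120°)/CH2Cl(120°) eclipsed 13.2; H(240°)/H(240°) eclipsed 3.9 → 23.7 kJ/mol.
CH2Cl at 180° (staggered): SH(120°)/CH2Cl(180°) gauche 4.1 → 4.1 kJ/mol.
CH2Cl at 240° (eclipsed): CHO(0°)/H(0°) eclipsed 6.6; SH(120°)/H(120°) eclipsed 6.1; H(240°)/CH2Cl(240°) eclipsed 7.5 → 20.2 kJ/mol.
CH2Cl at 300° (staggered): CHO(0°)/CH2Cl(300°) gauche 3.7 → 3.7 kJ/mol.
Max at 120° (23.7 kJ/mol), min at 300° (3.7 kJ/mol); barrier = 20.0 kJ/mol.

20.0 kJ/mol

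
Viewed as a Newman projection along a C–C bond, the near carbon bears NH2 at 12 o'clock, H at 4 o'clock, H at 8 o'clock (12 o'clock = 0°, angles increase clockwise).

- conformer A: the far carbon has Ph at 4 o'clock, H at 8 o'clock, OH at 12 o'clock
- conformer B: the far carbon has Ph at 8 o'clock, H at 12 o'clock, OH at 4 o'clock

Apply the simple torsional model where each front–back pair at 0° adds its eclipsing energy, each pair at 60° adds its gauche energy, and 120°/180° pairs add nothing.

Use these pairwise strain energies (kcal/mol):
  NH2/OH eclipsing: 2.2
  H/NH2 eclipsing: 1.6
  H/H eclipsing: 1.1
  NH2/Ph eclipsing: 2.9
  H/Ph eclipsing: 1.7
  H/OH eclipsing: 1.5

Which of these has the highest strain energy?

A

A is eclipsed. NH2 at 0° is eclipsed with OH at 0° (2.2); H at 120° is eclipsed with Ph at 120° (1.7); H at 240° is eclipsed with H at 240° (1.1). Total 5.0 kcal/mol.
B is eclipsed. NH2 at 0° is eclipsed with H at 0° (1.6); H at 120° is eclipsed with OH at 120° (1.5); H at 240° is eclipsed with Ph at 240° (1.7). Total 4.8 kcal/mol.
A has the highest total (5.0 kcal/mol).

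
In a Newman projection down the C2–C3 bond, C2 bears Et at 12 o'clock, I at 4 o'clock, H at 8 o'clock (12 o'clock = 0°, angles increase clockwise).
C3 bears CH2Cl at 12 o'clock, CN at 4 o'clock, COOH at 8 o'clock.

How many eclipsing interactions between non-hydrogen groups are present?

2

Non-H eclipsing pairs: Et(0°)/CH2Cl(0°); I(120°)/CN(120°) — 2 interactions.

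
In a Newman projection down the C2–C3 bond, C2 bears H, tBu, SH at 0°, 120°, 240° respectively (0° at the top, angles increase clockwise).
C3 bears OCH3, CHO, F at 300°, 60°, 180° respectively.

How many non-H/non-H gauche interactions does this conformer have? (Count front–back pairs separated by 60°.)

4

Non-H gauche pairs: tBu(120°)/CHO(60°); tBu(120°)/F(180°); SH(240°)/OCH3(300°); SH(240°)/F(180°) — 4 interactions.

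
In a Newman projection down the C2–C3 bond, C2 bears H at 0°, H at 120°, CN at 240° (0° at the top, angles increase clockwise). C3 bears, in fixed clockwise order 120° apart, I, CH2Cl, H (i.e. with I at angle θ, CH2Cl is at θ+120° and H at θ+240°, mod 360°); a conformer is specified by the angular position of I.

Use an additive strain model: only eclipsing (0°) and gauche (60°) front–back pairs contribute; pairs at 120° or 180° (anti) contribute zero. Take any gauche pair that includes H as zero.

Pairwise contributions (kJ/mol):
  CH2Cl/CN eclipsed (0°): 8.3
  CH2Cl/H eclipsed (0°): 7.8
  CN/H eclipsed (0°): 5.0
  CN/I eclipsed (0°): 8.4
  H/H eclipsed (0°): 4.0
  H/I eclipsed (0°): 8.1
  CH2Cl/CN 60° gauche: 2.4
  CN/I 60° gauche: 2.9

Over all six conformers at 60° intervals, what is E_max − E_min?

18.5 kJ/mol

I at 0° (eclipsed): H(0°)/I(0°) eclipsed 8.1; H(120°)/CH2Cl(120°) eclipsed 7.8; CN(240°)/H(240°) eclipsed 5.0 → 20.9 kJ/mol.
I at 60° (staggered): CN(240°)/CH2Cl(180°) gauche 2.4 → 2.4 kJ/mol.
I at 120° (eclipsed): H(0°)/H(0°) eclipsed 4.0; H(120°)/I(120°) eclipsed 8.1; CN(240°)/CH2Cl(240°) eclipsed 8.3 → 20.4 kJ/mol.
I at 180° (staggered): CN(240°)/I(180°) gauche 2.9; CN(240°)/CH2Cl(300°) gauche 2.4 → 5.3 kJ/mol.
I at 240° (eclipsed): H(0°)/CH2Cl(0°) eclipsed 7.8; H(120°)/H(120°) eclipsed 4.0; CN(240°)/I(240°) eclipsed 8.4 → 20.2 kJ/mol.
I at 300° (staggered): CN(240°)/I(300°) gauche 2.9 → 2.9 kJ/mol.
Max at 0° (20.9 kJ/mol), min at 60° (2.4 kJ/mol); barrier = 18.5 kJ/mol.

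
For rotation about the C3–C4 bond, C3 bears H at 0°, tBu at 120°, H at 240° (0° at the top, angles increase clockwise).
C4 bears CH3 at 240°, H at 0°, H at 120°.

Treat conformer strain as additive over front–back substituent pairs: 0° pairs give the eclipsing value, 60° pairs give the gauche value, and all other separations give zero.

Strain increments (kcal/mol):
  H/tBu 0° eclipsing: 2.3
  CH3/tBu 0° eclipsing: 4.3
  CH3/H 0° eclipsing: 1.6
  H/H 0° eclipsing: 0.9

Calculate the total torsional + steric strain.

This conformer is eclipsed. H at 0° is eclipsed with H at 0° (0.9); tBu at 120° is eclipsed with H at 120° (2.3); H at 240° is eclipsed with CH3 at 240° (1.6). Total 4.8 kcal/mol.

4.8 kcal/mol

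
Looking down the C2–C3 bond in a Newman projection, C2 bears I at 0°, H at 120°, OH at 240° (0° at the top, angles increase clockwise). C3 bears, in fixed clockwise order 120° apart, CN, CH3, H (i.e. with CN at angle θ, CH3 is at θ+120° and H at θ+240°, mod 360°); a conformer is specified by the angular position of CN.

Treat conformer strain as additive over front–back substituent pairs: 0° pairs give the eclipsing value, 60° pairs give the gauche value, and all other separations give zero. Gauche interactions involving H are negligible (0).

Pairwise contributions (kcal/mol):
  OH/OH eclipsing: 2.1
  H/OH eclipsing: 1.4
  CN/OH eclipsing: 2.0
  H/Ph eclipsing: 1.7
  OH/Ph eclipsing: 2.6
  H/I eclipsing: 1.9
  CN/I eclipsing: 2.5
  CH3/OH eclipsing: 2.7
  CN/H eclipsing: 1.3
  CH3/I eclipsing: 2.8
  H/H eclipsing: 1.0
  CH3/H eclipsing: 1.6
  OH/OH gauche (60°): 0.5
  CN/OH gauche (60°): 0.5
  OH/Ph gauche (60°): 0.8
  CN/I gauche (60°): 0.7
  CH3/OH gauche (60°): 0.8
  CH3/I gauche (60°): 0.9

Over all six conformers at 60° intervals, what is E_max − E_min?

CN at 0° is eclipsed. I at 0° is eclipsed with CN at 0° (2.5); H at 120° is eclipsed with CH3 at 120° (1.6); OH at 240° is eclipsed with H at 240° (1.4). Total 5.5 kcal/mol.
CN at 60° is staggered. I at 0° is gauche with CN at 60° (0.7); OH at 240° is gauche with CH3 at 180° (0.8). Total 1.5 kcal/mol.
CN at 120° is eclipsed. I at 0° is eclipsed with H at 0° (1.9); H at 120° is eclipsed with CN at 120° (1.3); OH at 240° is eclipsed with CH3 at 240° (2.7). Total 5.9 kcal/mol.
CN at 180° is staggered. I at 0° is gauche with CH3 at 300° (0.9); OH at 240° is gauche with CN at 180° (0.5); OH at 240° is gauche with CH3 at 300° (0.8). Total 2.2 kcal/mol.
CN at 240° is eclipsed. I at 0° is eclipsed with CH3 at 0° (2.8); H at 120° is eclipsed with H at 120° (1.0); OH at 240° is eclipsed with CN at 240° (2.0). Total 5.8 kcal/mol.
CN at 300° is staggered. I at 0° is gauche with CN at 300° (0.7); I at 0° is gauche with CH3 at 60° (0.9); OH at 240° is gauche with CN at 300° (0.5). Total 2.1 kcal/mol.
Max at 120° (5.9 kcal/mol), min at 60° (1.5 kcal/mol); barrier = 4.4 kcal/mol.

4.4 kcal/mol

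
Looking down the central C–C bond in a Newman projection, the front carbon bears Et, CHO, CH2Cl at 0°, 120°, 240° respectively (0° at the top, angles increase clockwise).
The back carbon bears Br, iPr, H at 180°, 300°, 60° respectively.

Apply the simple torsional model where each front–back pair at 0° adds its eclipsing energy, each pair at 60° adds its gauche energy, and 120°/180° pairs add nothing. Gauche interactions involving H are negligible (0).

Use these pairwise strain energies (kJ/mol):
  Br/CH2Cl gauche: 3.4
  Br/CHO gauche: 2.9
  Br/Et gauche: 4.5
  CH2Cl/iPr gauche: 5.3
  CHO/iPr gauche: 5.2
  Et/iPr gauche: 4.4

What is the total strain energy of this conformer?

16.0 kJ/mol

This conformer (staggered): Et–iPr gauche, CHO–Br gauche, CH2Cl–Br gauche, CH2Cl–iPr gauche; 4.4 + 2.9 + 3.4 + 5.3 = 16.0 kJ/mol.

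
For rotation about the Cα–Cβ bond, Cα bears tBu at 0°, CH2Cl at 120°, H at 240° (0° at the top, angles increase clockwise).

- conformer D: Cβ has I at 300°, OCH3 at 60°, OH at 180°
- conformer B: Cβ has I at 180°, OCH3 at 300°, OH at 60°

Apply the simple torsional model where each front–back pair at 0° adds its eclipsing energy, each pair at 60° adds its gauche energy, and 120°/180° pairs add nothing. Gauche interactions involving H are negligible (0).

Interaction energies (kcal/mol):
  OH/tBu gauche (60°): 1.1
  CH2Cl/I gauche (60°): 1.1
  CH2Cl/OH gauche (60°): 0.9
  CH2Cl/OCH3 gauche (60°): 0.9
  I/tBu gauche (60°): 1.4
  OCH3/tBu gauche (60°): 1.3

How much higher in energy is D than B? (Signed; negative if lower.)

+0.1 kcal/mol

D (staggered): tBu(0°)/I(300°) gauche 1.4; tBu(0°)/OCH3(60°) gauche 1.3; CH2Cl(120°)/OCH3(60°) gauche 0.9; CH2Cl(120°)/OH(180°) gauche 0.9 → 4.5 kcal/mol.
B (staggered): tBu(0°)/OCH3(300°) gauche 1.3; tBu(0°)/OH(60°) gauche 1.1; CH2Cl(120°)/I(180°) gauche 1.1; CH2Cl(120°)/OH(60°) gauche 0.9 → 4.4 kcal/mol.
E(D) − E(B) = 4.5 − 4.4 = +0.1 kcal/mol.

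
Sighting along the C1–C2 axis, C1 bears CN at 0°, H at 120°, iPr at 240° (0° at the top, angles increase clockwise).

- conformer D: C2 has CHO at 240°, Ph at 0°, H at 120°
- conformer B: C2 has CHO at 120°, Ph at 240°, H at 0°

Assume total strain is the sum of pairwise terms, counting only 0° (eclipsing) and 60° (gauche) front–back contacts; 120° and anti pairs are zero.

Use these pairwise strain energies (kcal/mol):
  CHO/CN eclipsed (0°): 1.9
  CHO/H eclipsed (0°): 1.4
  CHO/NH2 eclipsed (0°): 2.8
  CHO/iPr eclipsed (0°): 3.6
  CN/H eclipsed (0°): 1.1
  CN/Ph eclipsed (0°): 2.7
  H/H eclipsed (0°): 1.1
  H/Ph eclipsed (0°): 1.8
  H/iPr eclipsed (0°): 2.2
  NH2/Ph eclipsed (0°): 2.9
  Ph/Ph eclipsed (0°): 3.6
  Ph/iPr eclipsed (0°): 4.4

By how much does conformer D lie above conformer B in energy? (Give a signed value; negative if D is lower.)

+0.5 kcal/mol

D (eclipsed): CN(0°)/Ph(0°) eclipsed 2.7; H(120°)/H(120°) eclipsed 1.1; iPr(240°)/CHO(240°) eclipsed 3.6 → 7.4 kcal/mol.
B (eclipsed): CN(0°)/H(0°) eclipsed 1.1; H(120°)/CHO(120°) eclipsed 1.4; iPr(240°)/Ph(240°) eclipsed 4.4 → 6.9 kcal/mol.
E(D) − E(B) = 7.4 − 6.9 = +0.5 kcal/mol.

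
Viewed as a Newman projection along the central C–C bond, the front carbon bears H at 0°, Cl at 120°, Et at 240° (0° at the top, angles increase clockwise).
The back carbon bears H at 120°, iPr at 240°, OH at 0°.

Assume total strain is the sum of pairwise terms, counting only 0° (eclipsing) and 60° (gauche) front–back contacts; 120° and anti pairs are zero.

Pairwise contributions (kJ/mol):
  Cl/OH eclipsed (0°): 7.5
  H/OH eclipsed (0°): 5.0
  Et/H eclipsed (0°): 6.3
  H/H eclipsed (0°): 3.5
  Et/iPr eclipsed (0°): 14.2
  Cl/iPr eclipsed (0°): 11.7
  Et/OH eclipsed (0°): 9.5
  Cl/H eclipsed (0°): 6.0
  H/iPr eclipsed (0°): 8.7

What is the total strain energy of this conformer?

25.2 kJ/mol

This conformer (eclipsed): H–OH eclipsed, Cl–H eclipsed, Et–iPr eclipsed; 5.0 + 6.0 + 14.2 = 25.2 kJ/mol.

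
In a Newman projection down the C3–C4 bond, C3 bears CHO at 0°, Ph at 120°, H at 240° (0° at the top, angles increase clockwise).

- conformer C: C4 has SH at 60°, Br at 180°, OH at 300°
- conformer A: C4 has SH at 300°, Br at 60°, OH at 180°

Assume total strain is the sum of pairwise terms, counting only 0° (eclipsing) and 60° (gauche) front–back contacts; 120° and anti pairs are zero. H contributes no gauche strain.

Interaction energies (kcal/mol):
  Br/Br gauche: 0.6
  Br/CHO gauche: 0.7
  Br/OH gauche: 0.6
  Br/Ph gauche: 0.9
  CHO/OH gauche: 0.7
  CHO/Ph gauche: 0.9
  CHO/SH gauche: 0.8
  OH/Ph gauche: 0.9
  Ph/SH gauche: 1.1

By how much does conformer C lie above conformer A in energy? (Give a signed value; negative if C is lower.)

C (staggered): CHO–SH gauche, CHO–OH gauche, Ph–SH gauche, Ph–Br gauche; 0.8 + 0.7 + 1.1 + 0.9 = 3.5 kcal/mol.
A (staggered): CHO–SH gauche, CHO–Br gauche, Ph–Br gauche, Ph–OH gauche; 0.8 + 0.7 + 0.9 + 0.9 = 3.3 kcal/mol.
E(C) − E(A) = 3.5 − 3.3 = +0.2 kcal/mol.

+0.2 kcal/mol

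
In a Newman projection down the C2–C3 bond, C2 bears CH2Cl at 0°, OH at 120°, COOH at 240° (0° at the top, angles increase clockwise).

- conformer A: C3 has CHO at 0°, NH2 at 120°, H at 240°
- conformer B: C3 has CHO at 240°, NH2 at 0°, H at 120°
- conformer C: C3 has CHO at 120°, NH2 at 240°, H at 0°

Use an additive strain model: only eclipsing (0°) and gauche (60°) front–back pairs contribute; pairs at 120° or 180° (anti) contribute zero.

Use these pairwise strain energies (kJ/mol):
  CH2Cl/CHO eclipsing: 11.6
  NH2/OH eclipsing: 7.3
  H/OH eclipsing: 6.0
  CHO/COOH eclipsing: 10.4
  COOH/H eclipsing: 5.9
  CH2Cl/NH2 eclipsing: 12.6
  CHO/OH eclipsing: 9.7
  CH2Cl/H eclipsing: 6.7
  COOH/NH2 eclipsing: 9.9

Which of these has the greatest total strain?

A (eclipsed): CH2Cl–CHO eclipsed, OH–NH2 eclipsed, COOH–H eclipsed; 11.6 + 7.3 + 5.9 = 24.8 kJ/mol.
B (eclipsed): CH2Cl–NH2 eclipsed, OH–H eclipsed, COOH–CHO eclipsed; 12.6 + 6.0 + 10.4 = 29.0 kJ/mol.
C (eclipsed): CH2Cl–H eclipsed, OH–CHO eclipsed, COOH–NH2 eclipsed; 6.7 + 9.7 + 9.9 = 26.3 kJ/mol.
B has the highest total (29.0 kJ/mol).

B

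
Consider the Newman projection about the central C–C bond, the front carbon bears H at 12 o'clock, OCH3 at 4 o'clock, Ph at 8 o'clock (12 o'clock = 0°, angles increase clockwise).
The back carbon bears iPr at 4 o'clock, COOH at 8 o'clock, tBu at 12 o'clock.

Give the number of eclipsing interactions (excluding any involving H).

Non-H eclipsing pairs: OCH3(120°)/iPr(120°); Ph(240°)/COOH(240°) — 2 interactions.

2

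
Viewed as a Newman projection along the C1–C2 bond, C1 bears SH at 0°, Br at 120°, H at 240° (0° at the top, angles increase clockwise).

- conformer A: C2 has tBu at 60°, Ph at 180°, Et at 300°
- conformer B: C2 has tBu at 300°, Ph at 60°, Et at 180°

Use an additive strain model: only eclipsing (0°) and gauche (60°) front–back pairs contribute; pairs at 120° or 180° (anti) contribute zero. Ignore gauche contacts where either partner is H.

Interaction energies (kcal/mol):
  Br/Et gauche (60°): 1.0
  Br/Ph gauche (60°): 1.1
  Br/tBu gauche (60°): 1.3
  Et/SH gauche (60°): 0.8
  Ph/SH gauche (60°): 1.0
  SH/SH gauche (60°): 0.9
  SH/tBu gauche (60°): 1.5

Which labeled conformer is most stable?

A (staggered): SH(0°)/tBu(60°) gauche 1.5; SH(0°)/Et(300°) gauche 0.8; Br(120°)/tBu(60°) gauche 1.3; Br(120°)/Ph(180°) gauche 1.1 → 4.7 kcal/mol.
B (staggered): SH(0°)/tBu(300°) gauche 1.5; SH(0°)/Ph(60°) gauche 1.0; Br(120°)/Ph(60°) gauche 1.1; Br(120°)/Et(180°) gauche 1.0 → 4.6 kcal/mol.
B has the lowest total (4.6 kcal/mol).

B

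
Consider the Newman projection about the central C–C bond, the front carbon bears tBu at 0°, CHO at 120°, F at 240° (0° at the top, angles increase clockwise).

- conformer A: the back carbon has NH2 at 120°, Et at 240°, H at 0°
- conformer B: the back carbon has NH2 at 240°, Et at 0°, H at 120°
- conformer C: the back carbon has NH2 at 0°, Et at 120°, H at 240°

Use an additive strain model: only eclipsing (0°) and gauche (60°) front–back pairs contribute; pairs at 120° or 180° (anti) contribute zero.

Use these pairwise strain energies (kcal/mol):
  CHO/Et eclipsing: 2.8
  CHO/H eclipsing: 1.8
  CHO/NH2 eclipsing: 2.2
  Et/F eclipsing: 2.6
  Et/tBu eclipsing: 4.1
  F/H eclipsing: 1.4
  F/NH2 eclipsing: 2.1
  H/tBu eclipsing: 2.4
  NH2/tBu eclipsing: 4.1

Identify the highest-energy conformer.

C

A is eclipsed. tBu at 0° is eclipsed with H at 0° (2.4); CHO at 120° is eclipsed with NH2 at 120° (2.2); F at 240° is eclipsed with Et at 240° (2.6). Total 7.2 kcal/mol.
B is eclipsed. tBu at 0° is eclipsed with Et at 0° (4.1); CHO at 120° is eclipsed with H at 120° (1.8); F at 240° is eclipsed with NH2 at 240° (2.1). Total 8.0 kcal/mol.
C is eclipsed. tBu at 0° is eclipsed with NH2 at 0° (4.1); CHO at 120° is eclipsed with Et at 120° (2.8); F at 240° is eclipsed with H at 240° (1.4). Total 8.3 kcal/mol.
C has the highest total (8.3 kcal/mol).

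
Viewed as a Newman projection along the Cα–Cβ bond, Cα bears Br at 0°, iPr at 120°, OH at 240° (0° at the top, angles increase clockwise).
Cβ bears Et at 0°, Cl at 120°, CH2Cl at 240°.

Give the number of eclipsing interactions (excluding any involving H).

Non-H eclipsing pairs: Br(0°)/Et(0°); iPr(120°)/Cl(120°); OH(240°)/CH2Cl(240°) — 3 interactions.

3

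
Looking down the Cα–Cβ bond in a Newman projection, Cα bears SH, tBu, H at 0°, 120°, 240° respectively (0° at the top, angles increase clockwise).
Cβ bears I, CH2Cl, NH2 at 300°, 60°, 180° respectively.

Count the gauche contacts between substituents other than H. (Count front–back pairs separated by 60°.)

4

Non-H gauche pairs: SH(0°)/I(300°); SH(0°)/CH2Cl(60°); tBu(120°)/CH2Cl(60°); tBu(120°)/NH2(180°) — 4 interactions.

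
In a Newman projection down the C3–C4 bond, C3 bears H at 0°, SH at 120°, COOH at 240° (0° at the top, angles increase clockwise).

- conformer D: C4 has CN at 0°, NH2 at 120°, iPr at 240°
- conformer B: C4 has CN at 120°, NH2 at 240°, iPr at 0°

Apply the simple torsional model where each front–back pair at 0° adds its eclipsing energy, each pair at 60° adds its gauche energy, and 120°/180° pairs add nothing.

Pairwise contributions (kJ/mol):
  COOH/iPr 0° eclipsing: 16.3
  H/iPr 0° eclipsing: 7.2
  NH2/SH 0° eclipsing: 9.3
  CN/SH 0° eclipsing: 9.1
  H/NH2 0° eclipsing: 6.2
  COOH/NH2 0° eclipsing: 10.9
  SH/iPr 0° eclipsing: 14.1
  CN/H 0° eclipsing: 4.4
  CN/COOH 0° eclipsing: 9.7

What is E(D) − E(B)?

D (eclipsed): H(0°)/CN(0°) eclipsed 4.4; SH(120°)/NH2(120°) eclipsed 9.3; COOH(240°)/iPr(240°) eclipsed 16.3 → 30.0 kJ/mol.
B (eclipsed): H(0°)/iPr(0°) eclipsed 7.2; SH(120°)/CN(120°) eclipsed 9.1; COOH(240°)/NH2(240°) eclipsed 10.9 → 27.2 kJ/mol.
E(D) − E(B) = 30.0 − 27.2 = +2.8 kJ/mol.

+2.8 kJ/mol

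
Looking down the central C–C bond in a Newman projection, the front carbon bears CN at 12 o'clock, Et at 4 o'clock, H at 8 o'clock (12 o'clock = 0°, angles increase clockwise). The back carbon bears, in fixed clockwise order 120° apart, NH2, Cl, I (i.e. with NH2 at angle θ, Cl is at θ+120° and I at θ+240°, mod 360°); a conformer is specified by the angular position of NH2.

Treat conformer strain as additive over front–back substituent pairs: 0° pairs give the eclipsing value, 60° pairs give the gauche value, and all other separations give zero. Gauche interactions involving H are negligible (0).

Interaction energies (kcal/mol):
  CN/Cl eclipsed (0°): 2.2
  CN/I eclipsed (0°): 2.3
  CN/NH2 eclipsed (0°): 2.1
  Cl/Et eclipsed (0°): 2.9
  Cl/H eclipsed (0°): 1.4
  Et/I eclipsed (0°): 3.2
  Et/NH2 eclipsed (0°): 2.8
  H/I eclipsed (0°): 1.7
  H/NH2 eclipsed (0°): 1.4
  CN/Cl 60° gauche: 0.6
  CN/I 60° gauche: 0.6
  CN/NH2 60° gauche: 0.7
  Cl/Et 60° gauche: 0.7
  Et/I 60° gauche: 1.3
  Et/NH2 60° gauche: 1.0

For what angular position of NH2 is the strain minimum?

NH2 at 0° (eclipsed): CN(0°)/NH2(0°) eclipsed 2.1; Et(120°)/Cl(120°) eclipsed 2.9; H(240°)/I(240°) eclipsed 1.7 → 6.7 kcal/mol.
NH2 at 60° (staggered): CN(0°)/NH2(60°) gauche 0.7; CN(0°)/I(300°) gauche 0.6; Et(120°)/NH2(60°) gauche 1.0; Et(120°)/Cl(180°) gauche 0.7 → 3.0 kcal/mol.
NH2 at 120° (eclipsed): CN(0°)/I(0°) eclipsed 2.3; Et(120°)/NH2(120°) eclipsed 2.8; H(240°)/Cl(240°) eclipsed 1.4 → 6.5 kcal/mol.
NH2 at 180° (staggered): CN(0°)/Cl(300°) gauche 0.6; CN(0°)/I(60°) gauche 0.6; Et(120°)/NH2(180°) gauche 1.0; Et(120°)/I(60°) gauche 1.3 → 3.5 kcal/mol.
NH2 at 240° (eclipsed): CN(0°)/Cl(0°) eclipsed 2.2; Et(120°)/I(120°) eclipsed 3.2; H(240°)/NH2(240°) eclipsed 1.4 → 6.8 kcal/mol.
NH2 at 300° (staggered): CN(0°)/NH2(300°) gauche 0.7; CN(0°)/Cl(60°) gauche 0.6; Et(120°)/Cl(60°) gauche 0.7; Et(120°)/I(180°) gauche 1.3 → 3.3 kcal/mol.
The minimum (3.0 kcal/mol) occurs with NH2 at 60°.

60°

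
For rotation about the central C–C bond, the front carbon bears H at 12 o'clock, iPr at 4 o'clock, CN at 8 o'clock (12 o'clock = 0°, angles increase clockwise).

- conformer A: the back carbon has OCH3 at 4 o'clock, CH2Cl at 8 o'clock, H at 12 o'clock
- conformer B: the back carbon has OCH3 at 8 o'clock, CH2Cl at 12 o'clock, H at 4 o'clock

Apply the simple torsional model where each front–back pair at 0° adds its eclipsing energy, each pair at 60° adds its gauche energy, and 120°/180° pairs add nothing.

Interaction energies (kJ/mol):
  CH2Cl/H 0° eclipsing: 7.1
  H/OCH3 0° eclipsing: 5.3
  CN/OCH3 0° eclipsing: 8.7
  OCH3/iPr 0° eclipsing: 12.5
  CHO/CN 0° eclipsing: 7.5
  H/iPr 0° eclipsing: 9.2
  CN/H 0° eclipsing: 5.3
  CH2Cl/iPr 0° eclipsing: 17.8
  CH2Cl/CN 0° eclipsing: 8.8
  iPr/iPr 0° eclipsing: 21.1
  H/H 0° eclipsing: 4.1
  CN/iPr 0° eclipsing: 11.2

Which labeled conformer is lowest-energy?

A (eclipsed): H–H eclipsed, iPr–OCH3 eclipsed, CN–CH2Cl eclipsed; 4.1 + 12.5 + 8.8 = 25.4 kJ/mol.
B (eclipsed): H–CH2Cl eclipsed, iPr–H eclipsed, CN–OCH3 eclipsed; 7.1 + 9.2 + 8.7 = 25.0 kJ/mol.
B has the lowest total (25.0 kJ/mol).

B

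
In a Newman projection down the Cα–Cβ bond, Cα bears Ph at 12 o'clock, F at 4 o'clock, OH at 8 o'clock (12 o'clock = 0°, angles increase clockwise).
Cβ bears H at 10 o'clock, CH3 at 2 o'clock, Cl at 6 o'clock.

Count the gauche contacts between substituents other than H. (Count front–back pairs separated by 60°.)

Non-H gauche pairs: Ph(0°)/CH3(60°); F(120°)/CH3(60°); F(120°)/Cl(180°); OH(240°)/Cl(180°) — 4 interactions.

4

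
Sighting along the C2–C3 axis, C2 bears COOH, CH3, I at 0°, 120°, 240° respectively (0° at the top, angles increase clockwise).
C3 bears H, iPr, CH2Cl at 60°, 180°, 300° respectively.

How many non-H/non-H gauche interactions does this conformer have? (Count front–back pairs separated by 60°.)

4

Non-H gauche pairs: COOH(0°)/CH2Cl(300°); CH3(120°)/iPr(180°); I(240°)/iPr(180°); I(240°)/CH2Cl(300°) — 4 interactions.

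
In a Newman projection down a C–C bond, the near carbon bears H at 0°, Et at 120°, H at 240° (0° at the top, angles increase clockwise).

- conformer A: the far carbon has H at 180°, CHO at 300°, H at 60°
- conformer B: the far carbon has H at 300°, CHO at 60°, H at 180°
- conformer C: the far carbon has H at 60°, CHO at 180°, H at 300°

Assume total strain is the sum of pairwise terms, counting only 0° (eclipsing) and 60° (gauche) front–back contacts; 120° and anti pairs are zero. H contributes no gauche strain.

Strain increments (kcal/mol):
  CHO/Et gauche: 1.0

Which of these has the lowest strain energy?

A (staggered): no non-H gauche contacts → 0.0 kcal/mol.
B (staggered): Et–CHO gauche; 1.0 = 1.0 kcal/mol.
C (staggered): Et–CHO gauche; 1.0 = 1.0 kcal/mol.
A has the lowest total (0.0 kcal/mol).

A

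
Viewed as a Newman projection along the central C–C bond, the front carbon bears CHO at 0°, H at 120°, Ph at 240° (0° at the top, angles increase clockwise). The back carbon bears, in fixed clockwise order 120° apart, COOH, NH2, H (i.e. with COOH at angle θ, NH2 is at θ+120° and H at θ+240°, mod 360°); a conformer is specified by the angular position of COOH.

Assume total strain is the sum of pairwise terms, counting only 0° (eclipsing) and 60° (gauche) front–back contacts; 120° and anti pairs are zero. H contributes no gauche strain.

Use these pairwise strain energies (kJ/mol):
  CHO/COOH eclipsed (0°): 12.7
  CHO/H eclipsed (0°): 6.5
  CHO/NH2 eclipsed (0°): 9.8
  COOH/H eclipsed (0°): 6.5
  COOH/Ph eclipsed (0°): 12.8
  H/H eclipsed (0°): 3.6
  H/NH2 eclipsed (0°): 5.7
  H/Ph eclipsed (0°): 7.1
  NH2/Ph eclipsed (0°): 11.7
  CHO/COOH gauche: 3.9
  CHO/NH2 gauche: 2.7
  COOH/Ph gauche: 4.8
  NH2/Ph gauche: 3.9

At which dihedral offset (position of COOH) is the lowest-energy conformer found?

COOH at 0° (eclipsed): CHO–COOH eclipsed, H–NH2 eclipsed, Ph–H eclipsed; 12.7 + 5.7 + 7.1 = 25.5 kJ/mol.
COOH at 60° (staggered): CHO–COOH gauche, Ph–NH2 gauche; 3.9 + 3.9 = 7.8 kJ/mol.
COOH at 120° (eclipsed): CHO–H eclipsed, H–COOH eclipsed, Ph–NH2 eclipsed; 6.5 + 6.5 + 11.7 = 24.7 kJ/mol.
COOH at 180° (staggered): CHO–NH2 gauche, Ph–COOH gauche, Ph–NH2 gauche; 2.7 + 4.8 + 3.9 = 11.4 kJ/mol.
COOH at 240° (eclipsed): CHO–NH2 eclipsed, H–H eclipsed, Ph–COOH eclipsed; 9.8 + 3.6 + 12.8 = 26.2 kJ/mol.
COOH at 300° (staggered): CHO–COOH gauche, CHO–NH2 gauche, Ph–COOH gauche; 3.9 + 2.7 + 4.8 = 11.4 kJ/mol.
The minimum (7.8 kJ/mol) occurs with COOH at 60°.

60°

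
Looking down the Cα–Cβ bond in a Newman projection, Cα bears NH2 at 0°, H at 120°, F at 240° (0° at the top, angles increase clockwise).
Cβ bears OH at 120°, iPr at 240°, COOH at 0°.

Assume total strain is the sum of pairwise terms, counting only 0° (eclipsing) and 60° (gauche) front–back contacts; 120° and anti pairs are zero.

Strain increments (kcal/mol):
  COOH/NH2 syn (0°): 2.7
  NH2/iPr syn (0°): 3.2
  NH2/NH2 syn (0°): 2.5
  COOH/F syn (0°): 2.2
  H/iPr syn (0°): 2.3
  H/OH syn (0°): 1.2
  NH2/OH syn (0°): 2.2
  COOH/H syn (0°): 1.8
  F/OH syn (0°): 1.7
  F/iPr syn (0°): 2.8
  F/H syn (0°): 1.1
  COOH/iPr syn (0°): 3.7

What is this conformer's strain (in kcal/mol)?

6.7 kcal/mol

This conformer (eclipsed): NH2(0°)/COOH(0°) eclipsed 2.7; H(120°)/OH(120°) eclipsed 1.2; F(240°)/iPr(240°) eclipsed 2.8 → 6.7 kcal/mol.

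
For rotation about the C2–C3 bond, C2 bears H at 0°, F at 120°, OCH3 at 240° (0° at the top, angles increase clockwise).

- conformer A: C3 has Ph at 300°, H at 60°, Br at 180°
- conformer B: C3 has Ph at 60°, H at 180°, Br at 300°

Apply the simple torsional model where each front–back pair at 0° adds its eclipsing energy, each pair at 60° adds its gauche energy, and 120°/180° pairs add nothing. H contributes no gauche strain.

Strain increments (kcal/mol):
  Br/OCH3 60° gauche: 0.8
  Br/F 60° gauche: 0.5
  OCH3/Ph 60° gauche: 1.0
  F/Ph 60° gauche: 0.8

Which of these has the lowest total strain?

A (staggered): F(120°)/Br(180°) gauche 0.5; OCH3(240°)/Ph(300°) gauche 1.0; OCH3(240°)/Br(180°) gauche 0.8 → 2.3 kcal/mol.
B (staggered): F(120°)/Ph(60°) gauche 0.8; OCH3(240°)/Br(300°) gauche 0.8 → 1.6 kcal/mol.
B has the lowest total (1.6 kcal/mol).

B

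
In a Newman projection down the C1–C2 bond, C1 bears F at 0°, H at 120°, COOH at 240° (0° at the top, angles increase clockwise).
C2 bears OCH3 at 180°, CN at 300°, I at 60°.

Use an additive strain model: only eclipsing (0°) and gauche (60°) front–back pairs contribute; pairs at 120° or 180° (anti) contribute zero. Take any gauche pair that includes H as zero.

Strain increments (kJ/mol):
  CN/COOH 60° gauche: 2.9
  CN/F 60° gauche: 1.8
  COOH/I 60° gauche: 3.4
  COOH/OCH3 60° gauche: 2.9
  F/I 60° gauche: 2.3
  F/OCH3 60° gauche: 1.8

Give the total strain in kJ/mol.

9.9 kJ/mol

This conformer (staggered): F(0°)/CN(300°) gauche 1.8; F(0°)/I(60°) gauche 2.3; COOH(240°)/OCH3(180°) gauche 2.9; COOH(240°)/CN(300°) gauche 2.9 → 9.9 kJ/mol.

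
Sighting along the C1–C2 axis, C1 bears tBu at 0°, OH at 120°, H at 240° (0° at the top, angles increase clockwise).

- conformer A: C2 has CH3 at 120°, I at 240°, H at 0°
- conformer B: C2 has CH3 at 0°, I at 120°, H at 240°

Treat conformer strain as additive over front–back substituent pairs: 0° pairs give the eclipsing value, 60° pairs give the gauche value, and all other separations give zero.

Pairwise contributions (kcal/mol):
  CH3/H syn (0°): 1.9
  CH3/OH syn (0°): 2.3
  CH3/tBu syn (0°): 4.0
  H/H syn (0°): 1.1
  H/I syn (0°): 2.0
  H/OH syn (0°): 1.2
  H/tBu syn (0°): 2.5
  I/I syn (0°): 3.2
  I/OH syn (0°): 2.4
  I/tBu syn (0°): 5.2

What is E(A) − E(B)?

A is eclipsed. tBu at 0° is eclipsed with H at 0° (2.5); OH at 120° is eclipsed with CH3 at 120° (2.3); H at 240° is eclipsed with I at 240° (2.0). Total 6.8 kcal/mol.
B is eclipsed. tBu at 0° is eclipsed with CH3 at 0° (4.0); OH at 120° is eclipsed with I at 120° (2.4); H at 240° is eclipsed with H at 240° (1.1). Total 7.5 kcal/mol.
E(A) − E(B) = 6.8 − 7.5 = -0.7 kcal/mol.

-0.7 kcal/mol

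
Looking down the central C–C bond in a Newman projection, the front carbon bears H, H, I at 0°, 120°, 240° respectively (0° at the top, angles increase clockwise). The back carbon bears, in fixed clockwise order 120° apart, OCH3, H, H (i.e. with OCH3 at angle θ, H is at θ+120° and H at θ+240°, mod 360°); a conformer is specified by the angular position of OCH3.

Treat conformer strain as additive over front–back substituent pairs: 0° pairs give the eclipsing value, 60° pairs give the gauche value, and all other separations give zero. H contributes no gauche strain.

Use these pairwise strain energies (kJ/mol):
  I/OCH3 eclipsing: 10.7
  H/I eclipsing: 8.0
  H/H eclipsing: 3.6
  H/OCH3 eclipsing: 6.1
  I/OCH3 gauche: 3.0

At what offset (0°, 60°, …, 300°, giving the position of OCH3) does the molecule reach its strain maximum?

240°

OCH3 at 0° is eclipsed. H at 0° is eclipsed with OCH3 at 0° (6.1); H at 120° is eclipsed with H at 120° (3.6); I at 240° is eclipsed with H at 240° (8.0). Total 17.7 kJ/mol.
OCH3 at 60° (staggered): no non-H gauche contacts → 0.0 kJ/mol.
OCH3 at 120° is eclipsed. H at 0° is eclipsed with H at 0° (3.6); H at 120° is eclipsed with OCH3 at 120° (6.1); I at 240° is eclipsed with H at 240° (8.0). Total 17.7 kJ/mol.
OCH3 at 180° is staggered. I at 240° is gauche with OCH3 at 180° (3.0). Total 3.0 kJ/mol.
OCH3 at 240° is eclipsed. H at 0° is eclipsed with H at 0° (3.6); H at 120° is eclipsed with H at 120° (3.6); I at 240° is eclipsed with OCH3 at 240° (10.7). Total 17.9 kJ/mol.
OCH3 at 300° is staggered. I at 240° is gauche with OCH3 at 300° (3.0). Total 3.0 kJ/mol.
The maximum (17.9 kJ/mol) occurs with OCH3 at 240°.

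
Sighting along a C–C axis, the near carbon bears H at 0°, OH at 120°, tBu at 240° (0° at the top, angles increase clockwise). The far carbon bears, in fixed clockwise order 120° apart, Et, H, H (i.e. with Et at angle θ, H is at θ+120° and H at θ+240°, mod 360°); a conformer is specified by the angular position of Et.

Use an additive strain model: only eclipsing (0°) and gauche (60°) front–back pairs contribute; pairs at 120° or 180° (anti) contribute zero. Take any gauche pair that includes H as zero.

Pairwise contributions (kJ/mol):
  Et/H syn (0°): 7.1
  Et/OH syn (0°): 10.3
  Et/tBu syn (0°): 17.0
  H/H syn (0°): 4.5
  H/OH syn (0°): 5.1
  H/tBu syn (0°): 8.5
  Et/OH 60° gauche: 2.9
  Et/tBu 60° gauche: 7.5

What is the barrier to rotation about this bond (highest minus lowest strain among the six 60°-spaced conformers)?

23.7 kJ/mol

Et at 0° (eclipsed): H–Et eclipsed, OH–H eclipsed, tBu–H eclipsed; 7.1 + 5.1 + 8.5 = 20.7 kJ/mol.
Et at 60° (staggered): OH–Et gauche; 2.9 = 2.9 kJ/mol.
Et at 120° (eclipsed): H–H eclipsed, OH–Et eclipsed, tBu–H eclipsed; 4.5 + 10.3 + 8.5 = 23.3 kJ/mol.
Et at 180° (staggered): OH–Et gauche, tBu–Et gauche; 2.9 + 7.5 = 10.4 kJ/mol.
Et at 240° (eclipsed): H–H eclipsed, OH–H eclipsed, tBu–Et eclipsed; 4.5 + 5.1 + 17.0 = 26.6 kJ/mol.
Et at 300° (staggered): tBu–Et gauche; 7.5 = 7.5 kJ/mol.
Max at 240° (26.6 kJ/mol), min at 60° (2.9 kJ/mol); barrier = 23.7 kJ/mol.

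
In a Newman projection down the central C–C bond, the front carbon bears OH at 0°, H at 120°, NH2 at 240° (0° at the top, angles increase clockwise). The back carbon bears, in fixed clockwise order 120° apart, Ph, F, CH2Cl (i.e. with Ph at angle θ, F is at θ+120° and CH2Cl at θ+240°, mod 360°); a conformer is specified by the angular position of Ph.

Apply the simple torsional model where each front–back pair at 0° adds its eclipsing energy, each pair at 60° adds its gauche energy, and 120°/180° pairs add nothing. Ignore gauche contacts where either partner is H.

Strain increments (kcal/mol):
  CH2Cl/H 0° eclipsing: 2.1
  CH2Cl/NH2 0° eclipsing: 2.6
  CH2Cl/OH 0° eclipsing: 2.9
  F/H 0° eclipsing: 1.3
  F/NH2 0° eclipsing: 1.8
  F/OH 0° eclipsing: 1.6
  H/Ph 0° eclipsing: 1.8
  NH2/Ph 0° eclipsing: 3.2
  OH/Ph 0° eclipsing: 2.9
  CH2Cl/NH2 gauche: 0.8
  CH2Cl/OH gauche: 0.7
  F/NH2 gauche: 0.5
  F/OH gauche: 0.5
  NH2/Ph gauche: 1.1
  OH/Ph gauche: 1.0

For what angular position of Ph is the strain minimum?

Ph at 0° (eclipsed): OH–Ph eclipsed, H–F eclipsed, NH2–CH2Cl eclipsed; 2.9 + 1.3 + 2.6 = 6.8 kcal/mol.
Ph at 60° (staggered): OH–Ph gauche, OH–CH2Cl gauche, NH2–F gauche, NH2–CH2Cl gauche; 1.0 + 0.7 + 0.5 + 0.8 = 3.0 kcal/mol.
Ph at 120° (eclipsed): OH–CH2Cl eclipsed, H–Ph eclipsed, NH2–F eclipsed; 2.9 + 1.8 + 1.8 = 6.5 kcal/mol.
Ph at 180° (staggered): OH–F gauche, OH–CH2Cl gauche, NH2–Ph gauche, NH2–F gauche; 0.5 + 0.7 + 1.1 + 0.5 = 2.8 kcal/mol.
Ph at 240° (eclipsed): OH–F eclipsed, H–CH2Cl eclipsed, NH2–Ph eclipsed; 1.6 + 2.1 + 3.2 = 6.9 kcal/mol.
Ph at 300° (staggered): OH–Ph gauche, OH–F gauche, NH2–Ph gauche, NH2–CH2Cl gauche; 1.0 + 0.5 + 1.1 + 0.8 = 3.4 kcal/mol.
The minimum (2.8 kcal/mol) occurs with Ph at 180°.

180°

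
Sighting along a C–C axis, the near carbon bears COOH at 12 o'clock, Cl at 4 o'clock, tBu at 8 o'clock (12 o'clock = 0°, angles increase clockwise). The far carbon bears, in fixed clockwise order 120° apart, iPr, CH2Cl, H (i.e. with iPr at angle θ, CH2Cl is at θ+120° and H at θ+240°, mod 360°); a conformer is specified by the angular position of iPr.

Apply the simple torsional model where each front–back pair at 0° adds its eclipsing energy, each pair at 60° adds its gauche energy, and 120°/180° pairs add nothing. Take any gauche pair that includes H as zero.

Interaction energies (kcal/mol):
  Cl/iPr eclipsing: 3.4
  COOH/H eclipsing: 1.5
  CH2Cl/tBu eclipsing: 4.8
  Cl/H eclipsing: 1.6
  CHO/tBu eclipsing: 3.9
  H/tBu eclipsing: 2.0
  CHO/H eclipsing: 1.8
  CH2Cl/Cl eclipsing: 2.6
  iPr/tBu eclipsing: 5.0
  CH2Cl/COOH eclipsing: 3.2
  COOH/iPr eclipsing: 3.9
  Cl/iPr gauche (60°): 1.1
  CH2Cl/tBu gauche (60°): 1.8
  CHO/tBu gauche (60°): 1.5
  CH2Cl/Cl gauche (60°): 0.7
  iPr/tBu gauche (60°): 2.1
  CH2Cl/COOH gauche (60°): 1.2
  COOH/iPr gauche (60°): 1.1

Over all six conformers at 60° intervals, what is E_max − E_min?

iPr at 0° (eclipsed): COOH–iPr eclipsed, Cl–CH2Cl eclipsed, tBu–H eclipsed; 3.9 + 2.6 + 2.0 = 8.5 kcal/mol.
iPr at 60° (staggered): COOH–iPr gauche, Cl–iPr gauche, Cl–CH2Cl gauche, tBu–CH2Cl gauche; 1.1 + 1.1 + 0.7 + 1.8 = 4.7 kcal/mol.
iPr at 120° (eclipsed): COOH–H eclipsed, Cl–iPr eclipsed, tBu–CH2Cl eclipsed; 1.5 + 3.4 + 4.8 = 9.7 kcal/mol.
iPr at 180° (staggered): COOH–CH2Cl gauche, Cl–iPr gauche, tBu–iPr gauche, tBu–CH2Cl gauche; 1.2 + 1.1 + 2.1 + 1.8 = 6.2 kcal/mol.
iPr at 240° (eclipsed): COOH–CH2Cl eclipsed, Cl–H eclipsed, tBu–iPr eclipsed; 3.2 + 1.6 + 5.0 = 9.8 kcal/mol.
iPr at 300° (staggered): COOH–iPr gauche, COOH–CH2Cl gauche, Cl–CH2Cl gauche, tBu–iPr gauche; 1.1 + 1.2 + 0.7 + 2.1 = 5.1 kcal/mol.
Max at 240° (9.8 kcal/mol), min at 60° (4.7 kcal/mol); barrier = 5.1 kcal/mol.

5.1 kcal/mol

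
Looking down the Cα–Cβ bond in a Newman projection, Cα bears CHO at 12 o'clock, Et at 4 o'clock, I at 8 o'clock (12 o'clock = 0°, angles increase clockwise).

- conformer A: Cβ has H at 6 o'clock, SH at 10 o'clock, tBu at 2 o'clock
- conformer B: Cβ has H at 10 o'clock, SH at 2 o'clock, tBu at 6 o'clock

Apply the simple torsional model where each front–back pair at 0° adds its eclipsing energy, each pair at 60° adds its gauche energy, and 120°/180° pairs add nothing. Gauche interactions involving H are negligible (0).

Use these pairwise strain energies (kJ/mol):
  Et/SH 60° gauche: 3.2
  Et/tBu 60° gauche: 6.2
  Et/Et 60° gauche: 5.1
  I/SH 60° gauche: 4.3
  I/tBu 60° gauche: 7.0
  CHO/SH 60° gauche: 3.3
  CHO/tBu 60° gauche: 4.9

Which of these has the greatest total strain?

A (staggered): CHO–SH gauche, CHO–tBu gauche, Et–tBu gauche, I–SH gauche; 3.3 + 4.9 + 6.2 + 4.3 = 18.7 kJ/mol.
B (staggered): CHO–SH gauche, Et–SH gauche, Et–tBu gauche, I–tBu gauche; 3.3 + 3.2 + 6.2 + 7.0 = 19.7 kJ/mol.
B has the highest total (19.7 kJ/mol).

B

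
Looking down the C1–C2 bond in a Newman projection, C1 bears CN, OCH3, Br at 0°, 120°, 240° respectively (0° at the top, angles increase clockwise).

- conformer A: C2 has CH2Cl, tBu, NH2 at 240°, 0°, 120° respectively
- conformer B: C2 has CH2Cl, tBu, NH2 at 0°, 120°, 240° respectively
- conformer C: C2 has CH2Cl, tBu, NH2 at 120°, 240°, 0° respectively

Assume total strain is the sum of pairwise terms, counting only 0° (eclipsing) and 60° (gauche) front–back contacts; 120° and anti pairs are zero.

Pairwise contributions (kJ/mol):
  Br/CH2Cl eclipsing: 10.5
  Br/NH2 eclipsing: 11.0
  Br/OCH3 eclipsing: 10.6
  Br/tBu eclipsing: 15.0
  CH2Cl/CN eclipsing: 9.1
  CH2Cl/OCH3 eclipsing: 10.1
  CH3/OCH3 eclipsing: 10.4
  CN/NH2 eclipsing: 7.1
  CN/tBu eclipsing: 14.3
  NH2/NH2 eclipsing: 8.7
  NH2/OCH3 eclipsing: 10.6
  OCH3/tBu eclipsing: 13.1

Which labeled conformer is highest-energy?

A (eclipsed): CN(0°)/tBu(0°) eclipsed 14.3; OCH3(120°)/NH2(120°) eclipsed 10.6; Br(240°)/CH2Cl(240°) eclipsed 10.5 → 35.4 kJ/mol.
B (eclipsed): CN(0°)/CH2Cl(0°) eclipsed 9.1; OCH3(120°)/tBu(120°) eclipsed 13.1; Br(240°)/NH2(240°) eclipsed 11.0 → 33.2 kJ/mol.
C (eclipsed): CN(0°)/NH2(0°) eclipsed 7.1; OCH3(120°)/CH2Cl(120°) eclipsed 10.1; Br(240°)/tBu(240°) eclipsed 15.0 → 32.2 kJ/mol.
A has the highest total (35.4 kJ/mol).

A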